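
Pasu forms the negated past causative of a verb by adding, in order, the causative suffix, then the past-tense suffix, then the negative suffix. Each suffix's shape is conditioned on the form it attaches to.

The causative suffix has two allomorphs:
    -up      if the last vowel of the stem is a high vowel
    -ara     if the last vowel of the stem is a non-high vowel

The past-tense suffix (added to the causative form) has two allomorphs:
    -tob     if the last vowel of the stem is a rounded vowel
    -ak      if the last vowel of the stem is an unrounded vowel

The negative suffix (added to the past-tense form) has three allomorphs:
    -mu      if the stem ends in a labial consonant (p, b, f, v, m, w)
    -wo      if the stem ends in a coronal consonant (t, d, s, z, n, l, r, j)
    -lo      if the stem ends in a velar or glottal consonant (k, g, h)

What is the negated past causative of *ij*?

Since the last vowel of *ij* is /i/ (a high vowel), it takes -up, giving *ijup*.
The last vowel of the causative form *ijup* is /u/, which is a rounded vowel, so the past-tense suffix is -tob, giving *ijuptob*.
The past-tense form *ijuptob* — final consonant /b/ (labial) → -mu → *ijuptobmu*.

ijuptobmu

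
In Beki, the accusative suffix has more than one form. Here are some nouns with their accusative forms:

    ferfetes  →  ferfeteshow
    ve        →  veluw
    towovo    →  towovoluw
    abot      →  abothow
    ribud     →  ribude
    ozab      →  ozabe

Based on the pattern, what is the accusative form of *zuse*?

The alternation tracks the final sound of the stem — -how when the stem ends in a voiceless consonant (*ferfetes*, *abot*); -e when the stem ends in a voiced consonant (*ribud*, *ozab*); -luw when the stem ends in a vowel (*ve*, *towovo*).
Since the final sound of *zuse* is /e/ (a vowel), it takes -luw, giving *zuseluw*.

zuseluw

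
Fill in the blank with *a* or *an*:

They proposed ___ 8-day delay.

an

The indefinite article is chosen by the initial *sound* of the following word, not its spelling.
The number *8* is spoken "eight", beginning with /eɪt/ — a vowel sound.
So the article is *an*: They proposed an 8-day delay.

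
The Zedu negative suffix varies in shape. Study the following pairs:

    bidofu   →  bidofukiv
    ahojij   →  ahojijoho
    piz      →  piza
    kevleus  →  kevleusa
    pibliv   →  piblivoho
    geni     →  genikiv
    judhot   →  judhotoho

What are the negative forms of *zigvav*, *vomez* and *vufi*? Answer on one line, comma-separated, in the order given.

zigvavoho, vomeza, vufikiv

The suffix is conditioned by the final sound: -a when the stem ends in a sibilant (*piz*, *kevleus*); -oho when the stem ends in a non-sibilant consonant (*ahojij*, *pibliv*, *judhot*); -kiv when the stem ends in a vowel (*bidofu*, *geni*).
Since the final sound of *zigvav* is /v/ (a non-sibilant consonant), it takes -oho, giving *zigvavoho*.
The final sound of *vomez* is /z/, which is a sibilant, so the suffix is -a, giving *vomeza*.
Since the final sound of *vufi* is /i/ (a vowel), it takes -kiv, giving *vufikiv*.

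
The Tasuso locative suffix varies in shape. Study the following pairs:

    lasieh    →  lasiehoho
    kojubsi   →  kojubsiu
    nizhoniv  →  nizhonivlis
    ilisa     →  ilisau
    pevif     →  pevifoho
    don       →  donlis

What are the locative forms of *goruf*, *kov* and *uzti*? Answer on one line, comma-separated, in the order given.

gorufoho, kovlis, uztiu

The pattern is voicing of the final sound: -oho when the stem ends in a voiceless consonant (*lasieh*, *pevif*); -lis when the stem ends in a voiced consonant (*nizhoniv*, *don*); -u when the stem ends in a vowel (*kojubsi*, *ilisa*).
The final sound of *goruf* is /f/, which is a voiceless consonant, so the suffix is -oho, giving *gorufoho*.
*kov* — final sound /v/ (a voiced consonant) → -lis → *kovlis*.
*uzti*: final sound = /i/, a vowel → -u → *uztiu*.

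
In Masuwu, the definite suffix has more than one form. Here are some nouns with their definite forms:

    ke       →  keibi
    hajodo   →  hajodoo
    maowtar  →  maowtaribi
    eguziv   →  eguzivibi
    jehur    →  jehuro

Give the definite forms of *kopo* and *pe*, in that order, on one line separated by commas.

kopoo, peibi

Looking at the last vowel of each stem: -o when the last vowel of the stem is a rounded vowel (*hajodo*, *jehur*); -ibi when the last vowel of the stem is an unrounded vowel (*ke*, *maowtar*, *eguziv*).
The last vowel of *kopo* is /o/, which is a rounded vowel, so the suffix is -o, giving *kopoo*.
The last vowel of *pe* is /e/, which is an unrounded vowel, so the suffix is -ibi, giving *peibi*.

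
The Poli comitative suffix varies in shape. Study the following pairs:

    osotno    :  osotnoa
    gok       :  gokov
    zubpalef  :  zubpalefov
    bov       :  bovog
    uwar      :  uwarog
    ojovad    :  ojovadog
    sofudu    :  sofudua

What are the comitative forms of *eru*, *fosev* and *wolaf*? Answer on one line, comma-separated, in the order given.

Looking at the final sound of each stem: -ov when the stem ends in a voiceless consonant (*gok*, *zubpalef*); -og when the stem ends in a voiced consonant (*bov*, *uwar*, *ojovad*); -a when the stem ends in a vowel (*osotno*, *sofudu*).
Since the final sound of *eru* is /u/ (a vowel), it takes -a, giving *erua*.
*fosev*: final sound = /v/, a voiced consonant → -og → *fosevog*.
Since the final sound of *wolaf* is /f/ (a voiceless consonant), it takes -ov, giving *wolafov*.

erua, fosevog, wolafov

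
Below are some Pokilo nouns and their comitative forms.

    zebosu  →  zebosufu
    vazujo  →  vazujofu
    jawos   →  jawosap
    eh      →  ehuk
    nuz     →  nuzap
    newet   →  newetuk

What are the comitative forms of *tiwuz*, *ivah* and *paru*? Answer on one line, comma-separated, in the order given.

The suffix is conditioned by the final sound: -ap when the stem ends in a sibilant (*jawos*, *nuz*); -uk when the stem ends in a non-sibilant consonant (*eh*, *newet*); -fu when the stem ends in a vowel (*zebosu*, *vazujo*).
*tiwuz* — final sound /z/ (a sibilant) → -ap → *tiwuzap*.
*ivah*: final sound = /h/, a non-sibilant consonant → -uk → *ivahuk*.
The final sound of *paru* is /u/, which is a vowel, so the suffix is -fu, giving *parufu*.

tiwuzap, ivahuk, parufu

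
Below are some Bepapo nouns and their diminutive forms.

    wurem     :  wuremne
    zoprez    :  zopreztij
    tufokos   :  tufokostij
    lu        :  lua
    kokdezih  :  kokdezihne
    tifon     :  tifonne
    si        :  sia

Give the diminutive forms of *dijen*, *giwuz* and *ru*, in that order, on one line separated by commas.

dijenne, giwuztij, rua

The alternation tracks the final sound of the stem — -tij when the stem ends in a sibilant (*zoprez*, *tufokos*); -ne when the stem ends in a non-sibilant consonant (*wurem*, *kokdezih*, *tifon*); -a when the stem ends in a vowel (*lu*, *si*).
The final sound of *dijen* is /n/, which is a non-sibilant consonant, so the suffix is -ne, giving *dijenne*.
*giwuz*: final sound = /z/, a sibilant → -tij → *giwuztij*.
Since the final sound of *ru* is /u/ (a vowel), it takes -a, giving *rua*.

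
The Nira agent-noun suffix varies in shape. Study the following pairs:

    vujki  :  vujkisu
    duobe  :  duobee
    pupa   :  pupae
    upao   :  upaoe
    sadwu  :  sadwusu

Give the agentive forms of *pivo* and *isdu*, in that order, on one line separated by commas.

pivoe, isdusu

The suffix is conditioned by the last vowel: -su when the last vowel of the stem is a high vowel (*vujki*, *sadwu*); -e when the last vowel of the stem is a non-high vowel (*duobe*, *pupa*, *upao*).
The last vowel of *pivo* is /o/, which is a non-high vowel, so the suffix is -e, giving *pivoe*.
*isdu* — last vowel /u/ (a high vowel) → -su → *isdusu*.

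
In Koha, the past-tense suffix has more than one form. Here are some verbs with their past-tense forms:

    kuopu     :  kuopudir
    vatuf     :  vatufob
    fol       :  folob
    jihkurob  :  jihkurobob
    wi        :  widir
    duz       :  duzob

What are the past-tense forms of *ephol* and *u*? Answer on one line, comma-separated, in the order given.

epholob, udir

The pattern is consonant vs. vowel: -ob when the stem ends in a consonant (*vatuf*, *fol*, *jihkurob*, *duz*); -dir when the stem ends in a vowel (*kuopu*, *wi*).
*ephol*: final sound = /l/, a consonant → -ob → *epholob*.
*u* — final sound /u/ (a vowel) → -dir → *udir*.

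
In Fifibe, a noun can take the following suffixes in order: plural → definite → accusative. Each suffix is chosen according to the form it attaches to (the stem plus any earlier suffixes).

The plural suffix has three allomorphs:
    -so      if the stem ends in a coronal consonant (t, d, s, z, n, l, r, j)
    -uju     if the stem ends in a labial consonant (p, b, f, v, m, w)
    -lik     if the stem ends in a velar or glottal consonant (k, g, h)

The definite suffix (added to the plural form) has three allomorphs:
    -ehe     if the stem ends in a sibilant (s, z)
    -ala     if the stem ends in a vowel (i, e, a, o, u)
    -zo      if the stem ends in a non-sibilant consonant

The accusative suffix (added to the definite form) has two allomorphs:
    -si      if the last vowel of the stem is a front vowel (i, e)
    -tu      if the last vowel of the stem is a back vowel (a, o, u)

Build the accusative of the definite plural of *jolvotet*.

jolvotetsoalatu

*jolvotet*: final consonant = /t/, coronal → -so → *jolvotetso*.
The plural form *jolvotetso*: final sound = /o/, a vowel → -ala → *jolvotetsoala*.
The definite form *jolvotetsoala*: last vowel = /a/, a back vowel → -tu → *jolvotetsoalatu*.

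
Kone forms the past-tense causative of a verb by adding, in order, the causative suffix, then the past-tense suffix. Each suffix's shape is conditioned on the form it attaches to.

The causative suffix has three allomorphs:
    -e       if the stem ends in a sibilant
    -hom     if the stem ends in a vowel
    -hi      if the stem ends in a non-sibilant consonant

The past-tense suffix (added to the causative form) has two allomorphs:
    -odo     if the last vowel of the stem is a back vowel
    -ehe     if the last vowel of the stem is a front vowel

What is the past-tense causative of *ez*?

*ez*: final sound = /z/, a sibilant → -e → *eze*.
Since the last vowel of the causative form *eze* is /e/ (a front vowel), it takes -ehe, giving *ezeehe*.

ezeehe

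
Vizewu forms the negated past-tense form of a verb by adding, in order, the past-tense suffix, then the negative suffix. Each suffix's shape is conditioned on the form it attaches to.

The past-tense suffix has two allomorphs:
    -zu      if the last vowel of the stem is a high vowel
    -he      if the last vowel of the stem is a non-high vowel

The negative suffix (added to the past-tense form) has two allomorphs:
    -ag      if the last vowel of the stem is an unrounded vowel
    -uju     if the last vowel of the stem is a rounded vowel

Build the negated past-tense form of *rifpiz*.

rifpizzuuju

*rifpiz*: last vowel = /i/, a high vowel → -zu → *rifpizzu*.
Since the last vowel of the past-tense form *rifpizzu* is /u/ (a rounded vowel), it takes -uju, giving *rifpizzuuju*.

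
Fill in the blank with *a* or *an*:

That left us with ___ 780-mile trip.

The indefinite article is chosen by the initial *sound* of the following word, not its spelling.
The number *780* is spoken "seven hundred …", beginning with /ˈsɛvən/ — a consonant sound.
So the article is *a*: That left us with a 780-mile trip.

a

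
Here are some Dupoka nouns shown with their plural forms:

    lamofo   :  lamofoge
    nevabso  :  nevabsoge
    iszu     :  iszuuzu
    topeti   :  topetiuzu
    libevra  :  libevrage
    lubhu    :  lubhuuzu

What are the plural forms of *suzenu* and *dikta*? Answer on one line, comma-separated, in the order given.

The suffix is conditioned by the last vowel: -uzu when the last vowel of the stem is a high vowel (*iszu*, *topeti*, *lubhu*); -ge when the last vowel of the stem is a non-high vowel (*lamofo*, *nevabso*, *libevra*).
The last vowel of *suzenu* is /u/, which is a high vowel, so the suffix is -uzu, giving *suzenuuzu*.
*dikta* — last vowel /a/ (a non-high vowel) → -ge → *diktage*.

suzenuuzu, diktage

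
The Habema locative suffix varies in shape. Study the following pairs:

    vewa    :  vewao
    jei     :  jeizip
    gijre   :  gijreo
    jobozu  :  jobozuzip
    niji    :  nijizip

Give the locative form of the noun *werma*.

Looking at the last vowel of each stem: -zip when the last vowel of the stem is a high vowel (*jei*, *jobozu*, *niji*); -o when the last vowel of the stem is a non-high vowel (*vewa*, *gijre*).
Since the last vowel of *werma* is /a/ (a non-high vowel), it takes -o, giving *wermao*.

wermao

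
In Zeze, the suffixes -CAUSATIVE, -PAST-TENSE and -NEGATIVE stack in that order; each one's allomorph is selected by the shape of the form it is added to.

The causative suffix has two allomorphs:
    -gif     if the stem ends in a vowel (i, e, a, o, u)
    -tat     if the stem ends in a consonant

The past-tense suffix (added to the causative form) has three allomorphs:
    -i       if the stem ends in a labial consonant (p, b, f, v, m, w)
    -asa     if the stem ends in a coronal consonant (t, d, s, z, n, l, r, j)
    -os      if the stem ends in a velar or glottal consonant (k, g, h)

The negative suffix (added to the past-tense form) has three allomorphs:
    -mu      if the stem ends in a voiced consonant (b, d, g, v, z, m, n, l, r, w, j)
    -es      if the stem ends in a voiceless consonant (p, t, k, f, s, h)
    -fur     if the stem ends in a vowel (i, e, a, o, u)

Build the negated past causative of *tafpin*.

The final sound of *tafpin* is /n/, which is a consonant, so the causative suffix is -tat, giving *tafpintat*.
Since the final consonant of the causative form *tafpintat* is /t/ (coronal), it takes -asa, giving *tafpintatasa*.
The past-tense form *tafpintatasa*: final sound = /a/, a vowel → -fur → *tafpintatasafur*.

tafpintatasafur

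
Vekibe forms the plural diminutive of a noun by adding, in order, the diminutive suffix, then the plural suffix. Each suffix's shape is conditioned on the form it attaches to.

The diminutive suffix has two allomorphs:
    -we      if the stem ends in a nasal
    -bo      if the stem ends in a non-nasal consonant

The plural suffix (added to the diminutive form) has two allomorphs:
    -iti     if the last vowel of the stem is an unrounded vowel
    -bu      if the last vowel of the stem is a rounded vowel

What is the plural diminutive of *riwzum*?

*riwzum*: final consonant = /m/, a nasal → -we → *riwzumwe*.
The diminutive form *riwzumwe* — last vowel /e/ (an unrounded vowel) → -iti → *riwzumweiti*.

riwzumweiti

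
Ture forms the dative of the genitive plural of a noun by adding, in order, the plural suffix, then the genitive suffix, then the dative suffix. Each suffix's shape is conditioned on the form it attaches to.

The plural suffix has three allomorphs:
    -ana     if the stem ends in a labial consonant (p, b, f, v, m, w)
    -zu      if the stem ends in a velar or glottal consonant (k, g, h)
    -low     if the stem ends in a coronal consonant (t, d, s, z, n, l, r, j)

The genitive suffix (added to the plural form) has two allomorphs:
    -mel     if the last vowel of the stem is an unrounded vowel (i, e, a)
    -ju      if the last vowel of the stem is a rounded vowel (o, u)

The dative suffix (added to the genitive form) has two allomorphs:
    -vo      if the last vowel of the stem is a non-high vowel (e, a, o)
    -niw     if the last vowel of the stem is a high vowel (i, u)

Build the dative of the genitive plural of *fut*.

futlowjuniw

*fut*: final consonant = /t/, coronal → -low → *futlow*.
Since the last vowel of the plural form *futlow* is /o/ (a rounded vowel), it takes -ju, giving *futlowju*.
Since the last vowel of the genitive form *futlowju* is /u/ (a high vowel), it takes -niw, giving *futlowjuniw*.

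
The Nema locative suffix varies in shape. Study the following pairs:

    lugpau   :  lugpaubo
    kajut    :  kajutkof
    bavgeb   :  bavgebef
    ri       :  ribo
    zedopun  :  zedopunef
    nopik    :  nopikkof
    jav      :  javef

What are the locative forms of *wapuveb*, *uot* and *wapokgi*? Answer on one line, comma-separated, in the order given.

Looking at the final sound of each stem: -kof when the stem ends in a voiceless consonant (*kajut*, *nopik*); -ef when the stem ends in a voiced consonant (*bavgeb*, *zedopun*, *jav*); -bo when the stem ends in a vowel (*lugpau*, *ri*).
Since the final sound of *wapuveb* is /b/ (a voiced consonant), it takes -ef, giving *wapuvebef*.
*uot* — final sound /t/ (a voiceless consonant) → -kof → *uotkof*.
The final sound of *wapokgi* is /i/, which is a vowel, so the suffix is -bo, giving *wapokgibo*.

wapuvebef, uotkof, wapokgibo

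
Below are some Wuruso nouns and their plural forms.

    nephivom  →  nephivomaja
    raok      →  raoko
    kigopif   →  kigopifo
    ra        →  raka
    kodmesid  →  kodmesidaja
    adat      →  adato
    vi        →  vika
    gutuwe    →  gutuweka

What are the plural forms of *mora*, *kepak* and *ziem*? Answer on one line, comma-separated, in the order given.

Looking at the final sound of each stem: -o when the stem ends in a voiceless consonant (*raok*, *kigopif*, *adat*); -aja when the stem ends in a voiced consonant (*nephivom*, *kodmesid*); -ka when the stem ends in a vowel (*ra*, *vi*, *gutuwe*).
Since the final sound of *mora* is /a/ (a vowel), it takes -ka, giving *moraka*.
Since the final sound of *kepak* is /k/ (a voiceless consonant), it takes -o, giving *kepako*.
The final sound of *ziem* is /m/, which is a voiced consonant, so the suffix is -aja, giving *ziemaja*.

moraka, kepako, ziemaja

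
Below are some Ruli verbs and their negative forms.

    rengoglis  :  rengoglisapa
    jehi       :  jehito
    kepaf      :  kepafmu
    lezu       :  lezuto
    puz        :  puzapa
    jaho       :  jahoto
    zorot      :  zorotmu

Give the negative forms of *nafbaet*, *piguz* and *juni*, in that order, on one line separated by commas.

nafbaetmu, piguzapa, junito

The pattern is sibilance of the final sound: -apa when the stem ends in a sibilant (*rengoglis*, *puz*); -mu when the stem ends in a non-sibilant consonant (*kepaf*, *zorot*); -to when the stem ends in a vowel (*jehi*, *lezu*, *jaho*).
*nafbaet* — final sound /t/ (a non-sibilant consonant) → -mu → *nafbaetmu*.
Since the final sound of *piguz* is /z/ (a sibilant), it takes -apa, giving *piguzapa*.
*juni* — final sound /i/ (a vowel) → -to → *junito*.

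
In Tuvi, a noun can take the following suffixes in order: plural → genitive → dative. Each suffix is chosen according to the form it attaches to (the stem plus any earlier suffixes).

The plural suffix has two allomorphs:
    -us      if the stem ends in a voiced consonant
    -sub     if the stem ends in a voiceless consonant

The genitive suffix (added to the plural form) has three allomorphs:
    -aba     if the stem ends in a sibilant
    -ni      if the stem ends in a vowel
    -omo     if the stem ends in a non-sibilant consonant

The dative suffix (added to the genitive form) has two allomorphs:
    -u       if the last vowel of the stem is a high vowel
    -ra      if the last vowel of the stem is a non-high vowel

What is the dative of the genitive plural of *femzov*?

*femzov*: final consonant = /v/, voiced → -us → *femzovus*.
The final sound of the plural form *femzovus* is /s/, which is a sibilant, so the genitive suffix is -aba, giving *femzovusaba*.
The genitive form *femzovusaba*: last vowel = /a/, a non-high vowel → -ra → *femzovusabara*.

femzovusabara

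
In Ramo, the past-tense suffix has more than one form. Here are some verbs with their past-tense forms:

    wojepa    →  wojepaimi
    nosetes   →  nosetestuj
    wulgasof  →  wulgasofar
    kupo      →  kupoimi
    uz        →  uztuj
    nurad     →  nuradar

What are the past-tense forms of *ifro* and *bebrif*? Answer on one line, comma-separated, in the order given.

ifroimi, bebrifar

Looking at the final sound of each stem: -tuj when the stem ends in a sibilant (*nosetes*, *uz*); -ar when the stem ends in a non-sibilant consonant (*wulgasof*, *nurad*); -imi when the stem ends in a vowel (*wojepa*, *kupo*).
Since the final sound of *ifro* is /o/ (a vowel), it takes -imi, giving *ifroimi*.
The final sound of *bebrif* is /f/, which is a non-sibilant consonant, so the suffix is -ar, giving *bebrifar*.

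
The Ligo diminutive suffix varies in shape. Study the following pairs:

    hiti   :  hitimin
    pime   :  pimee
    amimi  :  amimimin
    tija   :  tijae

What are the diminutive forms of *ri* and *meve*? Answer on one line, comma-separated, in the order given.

Looking at the last vowel of each stem: -min when the last vowel of the stem is a high vowel (*hiti*, *amimi*); -e when the last vowel of the stem is a non-high vowel (*pime*, *tija*).
*ri* — last vowel /i/ (a high vowel) → -min → *rimin*.
*meve*: last vowel = /e/, a non-high vowel → -e → *mevee*.

rimin, mevee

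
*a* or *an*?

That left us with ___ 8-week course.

an

The indefinite article is chosen by the initial *sound* of the following word, not its spelling.
The number *8* is spoken "eight", beginning with /eɪt/ — a vowel sound.
So the article is *an*: That left us with an 8-week course.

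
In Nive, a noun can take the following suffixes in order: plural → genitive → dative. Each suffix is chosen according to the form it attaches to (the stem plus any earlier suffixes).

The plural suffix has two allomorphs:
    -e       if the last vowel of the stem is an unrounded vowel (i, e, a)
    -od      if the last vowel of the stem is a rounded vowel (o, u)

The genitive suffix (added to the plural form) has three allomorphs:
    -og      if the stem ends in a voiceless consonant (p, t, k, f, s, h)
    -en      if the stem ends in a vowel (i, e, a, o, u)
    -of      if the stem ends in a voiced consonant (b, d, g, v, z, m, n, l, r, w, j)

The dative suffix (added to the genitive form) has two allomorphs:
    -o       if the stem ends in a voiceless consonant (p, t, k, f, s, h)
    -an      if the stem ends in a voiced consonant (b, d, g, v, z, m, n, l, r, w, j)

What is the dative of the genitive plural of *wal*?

*wal* — last vowel /a/ (an unrounded vowel) → -e → *wale*.
The plural form *wale* — final sound /e/ (a vowel) → -en → *waleen*.
The genitive form *waleen* — final consonant /n/ (voiced) → -an → *waleenan*.

waleenan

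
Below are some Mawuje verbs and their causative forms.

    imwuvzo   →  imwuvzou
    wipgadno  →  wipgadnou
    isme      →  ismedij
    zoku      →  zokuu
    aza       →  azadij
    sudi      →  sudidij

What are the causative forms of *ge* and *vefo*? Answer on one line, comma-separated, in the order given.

gedij, vefou

The pattern is rounding harmony: -u when the last vowel of the stem is a rounded vowel (*imwuvzo*, *wipgadno*, *zoku*); -dij when the last vowel of the stem is an unrounded vowel (*isme*, *aza*, *sudi*).
Since the last vowel of *ge* is /e/ (an unrounded vowel), it takes -dij, giving *gedij*.
Since the last vowel of *vefo* is /o/ (a rounded vowel), it takes -u, giving *vefou*.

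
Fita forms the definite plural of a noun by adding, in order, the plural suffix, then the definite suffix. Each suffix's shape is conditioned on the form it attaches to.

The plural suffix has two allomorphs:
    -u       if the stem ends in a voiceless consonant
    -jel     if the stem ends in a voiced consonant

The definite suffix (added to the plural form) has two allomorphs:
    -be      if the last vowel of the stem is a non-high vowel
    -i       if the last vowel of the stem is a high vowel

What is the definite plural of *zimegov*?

zimegovjelbe

The final consonant of *zimegov* is /v/, which is voiced, so the plural suffix is -jel, giving *zimegovjel*.
The last vowel of the plural form *zimegovjel* is /e/, which is a non-high vowel, so the definite suffix is -be, giving *zimegovjelbe*.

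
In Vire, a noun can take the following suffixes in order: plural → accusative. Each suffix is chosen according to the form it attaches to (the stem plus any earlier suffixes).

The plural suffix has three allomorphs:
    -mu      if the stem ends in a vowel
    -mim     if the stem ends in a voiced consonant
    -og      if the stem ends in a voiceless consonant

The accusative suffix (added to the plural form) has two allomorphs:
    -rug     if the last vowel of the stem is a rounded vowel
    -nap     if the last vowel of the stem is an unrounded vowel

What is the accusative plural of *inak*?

inakogrug

The final sound of *inak* is /k/, which is a voiceless consonant, so the plural suffix is -og, giving *inakog*.
Since the last vowel of the plural form *inakog* is /o/ (a rounded vowel), it takes -rug, giving *inakogrug*.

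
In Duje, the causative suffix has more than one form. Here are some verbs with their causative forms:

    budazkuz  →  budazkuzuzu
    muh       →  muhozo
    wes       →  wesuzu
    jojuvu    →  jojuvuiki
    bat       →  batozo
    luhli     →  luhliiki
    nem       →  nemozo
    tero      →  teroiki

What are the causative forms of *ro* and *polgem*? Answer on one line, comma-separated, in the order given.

The alternation tracks the final sound of the stem — -uzu when the stem ends in a sibilant (*budazkuz*, *wes*); -ozo when the stem ends in a non-sibilant consonant (*muh*, *bat*, *nem*); -iki when the stem ends in a vowel (*jojuvu*, *luhli*, *tero*).
*ro* — final sound /o/ (a vowel) → -iki → *roiki*.
*polgem* — final sound /m/ (a non-sibilant consonant) → -ozo → *polgemozo*.

roiki, polgemozo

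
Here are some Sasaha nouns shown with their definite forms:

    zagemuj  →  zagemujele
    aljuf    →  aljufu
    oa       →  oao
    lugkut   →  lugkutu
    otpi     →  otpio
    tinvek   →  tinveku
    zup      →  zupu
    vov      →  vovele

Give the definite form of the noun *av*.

avele

The suffix is conditioned by the final sound: -u when the stem ends in a voiceless consonant (*aljuf*, *lugkut*, *tinvek*, *zup*); -ele when the stem ends in a voiced consonant (*zagemuj*, *vov*); -o when the stem ends in a vowel (*oa*, *otpi*).
Since the final sound of *av* is /v/ (a voiced consonant), it takes -ele, giving *avele*.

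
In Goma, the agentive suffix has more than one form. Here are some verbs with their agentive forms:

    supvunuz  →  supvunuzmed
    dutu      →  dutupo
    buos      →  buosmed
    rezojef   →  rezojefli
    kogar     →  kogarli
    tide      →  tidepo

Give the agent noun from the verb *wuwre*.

wuwrepo

The suffix is conditioned by the final sound: -med when the stem ends in a sibilant (*supvunuz*, *buos*); -li when the stem ends in a non-sibilant consonant (*rezojef*, *kogar*); -po when the stem ends in a vowel (*dutu*, *tide*).
*wuwre* — final sound /e/ (a vowel) → -po → *wuwrepo*.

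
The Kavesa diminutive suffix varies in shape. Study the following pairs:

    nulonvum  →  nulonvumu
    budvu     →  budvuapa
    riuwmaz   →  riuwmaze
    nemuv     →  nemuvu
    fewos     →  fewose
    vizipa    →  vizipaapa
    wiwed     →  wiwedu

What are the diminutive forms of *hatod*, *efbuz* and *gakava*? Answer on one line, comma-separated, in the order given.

hatodu, efbuze, gakavaapa

The suffix is conditioned by the final sound: -e when the stem ends in a sibilant (*riuwmaz*, *fewos*); -u when the stem ends in a non-sibilant consonant (*nulonvum*, *nemuv*, *wiwed*); -apa when the stem ends in a vowel (*budvu*, *vizipa*).
Since the final sound of *hatod* is /d/ (a non-sibilant consonant), it takes -u, giving *hatodu*.
*efbuz* — final sound /z/ (a sibilant) → -e → *efbuze*.
*gakava*: final sound = /a/, a vowel → -apa → *gakavaapa*.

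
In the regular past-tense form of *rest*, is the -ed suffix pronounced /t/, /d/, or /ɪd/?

The stem *rest* ends in /t/ or /d/.
The -ed suffix is realized as /ɪd/ after /t, d/; as /t/ after other voiceless consonants; and as /d/ after other voiced sounds.
So -ed on *rest* is pronounced /ɪd/.

/ɪd/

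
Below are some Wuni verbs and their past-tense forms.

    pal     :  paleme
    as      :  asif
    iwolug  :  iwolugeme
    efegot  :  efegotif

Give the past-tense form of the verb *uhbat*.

uhbatif

The pattern is voicing of the final consonant: -if when the stem ends in a voiceless consonant (*as*, *efegot*); -eme when the stem ends in a voiced consonant (*pal*, *iwolug*).
*uhbat*: final consonant = /t/, voiceless → -if → *uhbatif*.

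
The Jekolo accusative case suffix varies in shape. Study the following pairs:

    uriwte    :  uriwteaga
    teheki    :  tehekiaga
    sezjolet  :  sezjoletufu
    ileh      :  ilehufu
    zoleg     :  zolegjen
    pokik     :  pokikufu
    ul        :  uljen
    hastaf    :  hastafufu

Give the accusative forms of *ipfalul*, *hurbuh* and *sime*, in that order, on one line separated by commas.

ipfaluljen, hurbuhufu, simeaga

The alternation tracks the final sound of the stem — -ufu when the stem ends in a voiceless consonant (*sezjolet*, *ileh*, *pokik*, *hastaf*); -jen when the stem ends in a voiced consonant (*zoleg*, *ul*); -aga when the stem ends in a vowel (*uriwte*, *teheki*).
*ipfalul* — final sound /l/ (a voiced consonant) → -jen → *ipfaluljen*.
*hurbuh* — final sound /h/ (a voiceless consonant) → -ufu → *hurbuhufu*.
Since the final sound of *sime* is /e/ (a vowel), it takes -aga, giving *simeaga*.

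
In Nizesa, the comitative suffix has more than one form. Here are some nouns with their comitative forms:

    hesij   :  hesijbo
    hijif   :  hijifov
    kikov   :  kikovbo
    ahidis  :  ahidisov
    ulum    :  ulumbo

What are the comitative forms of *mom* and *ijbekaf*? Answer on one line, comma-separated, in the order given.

Looking at the final consonant of each stem: -ov when the stem ends in a voiceless consonant (*hijif*, *ahidis*); -bo when the stem ends in a voiced consonant (*hesij*, *kikov*, *ulum*).
Since the final consonant of *mom* is /m/ (voiced), it takes -bo, giving *mombo*.
*ijbekaf*: final consonant = /f/, voiceless → -ov → *ijbekafov*.

mombo, ijbekafov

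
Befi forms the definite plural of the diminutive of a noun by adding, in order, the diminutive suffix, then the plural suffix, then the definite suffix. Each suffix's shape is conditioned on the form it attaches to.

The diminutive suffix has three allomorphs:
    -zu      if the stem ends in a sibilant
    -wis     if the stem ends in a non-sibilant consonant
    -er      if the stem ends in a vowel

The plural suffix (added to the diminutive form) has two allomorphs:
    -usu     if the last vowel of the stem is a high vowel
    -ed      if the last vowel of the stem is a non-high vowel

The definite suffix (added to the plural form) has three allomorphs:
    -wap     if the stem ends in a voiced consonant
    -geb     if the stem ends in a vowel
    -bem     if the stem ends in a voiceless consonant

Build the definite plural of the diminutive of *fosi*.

The final sound of *fosi* is /i/, which is a vowel, so the diminutive suffix is -er, giving *fosier*.
The last vowel of the diminutive form *fosier* is /e/, which is a non-high vowel, so the plural suffix is -ed, giving *fosiered*.
The plural form *fosiered* — final sound /d/ (a voiced consonant) → -wap → *fosieredwap*.

fosieredwap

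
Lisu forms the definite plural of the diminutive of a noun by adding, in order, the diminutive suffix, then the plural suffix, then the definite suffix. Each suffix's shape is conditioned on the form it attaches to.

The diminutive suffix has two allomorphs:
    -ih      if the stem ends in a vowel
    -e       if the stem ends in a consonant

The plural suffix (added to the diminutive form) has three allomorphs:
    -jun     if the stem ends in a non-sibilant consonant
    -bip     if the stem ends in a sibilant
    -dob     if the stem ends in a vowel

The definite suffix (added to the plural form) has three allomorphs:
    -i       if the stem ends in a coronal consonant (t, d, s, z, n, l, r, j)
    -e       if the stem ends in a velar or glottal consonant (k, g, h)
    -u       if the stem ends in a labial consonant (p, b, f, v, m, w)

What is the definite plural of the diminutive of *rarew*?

rarewedobu

*rarew*: final sound = /w/, a consonant → -e → *rarewe*.
The diminutive form *rarewe* — final sound /e/ (a vowel) → -dob → *rarewedob*.
The plural form *rarewedob* — final consonant /b/ (labial) → -u → *rarewedobu*.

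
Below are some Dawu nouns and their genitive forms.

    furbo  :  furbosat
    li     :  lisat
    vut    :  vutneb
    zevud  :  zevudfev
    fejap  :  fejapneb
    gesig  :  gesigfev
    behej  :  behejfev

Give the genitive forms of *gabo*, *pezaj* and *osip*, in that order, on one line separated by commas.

The pattern is voicing of the final sound: -neb when the stem ends in a voiceless consonant (*vut*, *fejap*); -fev when the stem ends in a voiced consonant (*zevud*, *gesig*, *behej*); -sat when the stem ends in a vowel (*furbo*, *li*).
Since the final sound of *gabo* is /o/ (a vowel), it takes -sat, giving *gabosat*.
*pezaj* — final sound /j/ (a voiced consonant) → -fev → *pezajfev*.
The final sound of *osip* is /p/, which is a voiceless consonant, so the suffix is -neb, giving *osipneb*.

gabosat, pezajfev, osipneb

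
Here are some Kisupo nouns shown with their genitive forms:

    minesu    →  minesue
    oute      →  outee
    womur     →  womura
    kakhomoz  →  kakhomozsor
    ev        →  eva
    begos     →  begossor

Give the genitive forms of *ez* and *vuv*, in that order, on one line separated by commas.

The suffix is conditioned by the final sound: -sor when the stem ends in a sibilant (*kakhomoz*, *begos*); -a when the stem ends in a non-sibilant consonant (*womur*, *ev*); -e when the stem ends in a vowel (*minesu*, *oute*).
*ez* — final sound /z/ (a sibilant) → -sor → *ezsor*.
The final sound of *vuv* is /v/, which is a non-sibilant consonant, so the suffix is -a, giving *vuva*.

ezsor, vuva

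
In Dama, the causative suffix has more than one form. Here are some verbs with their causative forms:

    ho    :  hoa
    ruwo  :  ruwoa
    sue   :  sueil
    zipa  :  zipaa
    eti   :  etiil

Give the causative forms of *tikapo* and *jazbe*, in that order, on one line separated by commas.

tikapoa, jazbeil

Looking at the last vowel of each stem: -il when the last vowel of the stem is a front vowel (*sue*, *eti*); -a when the last vowel of the stem is a back vowel (*ho*, *ruwo*, *zipa*).
Since the last vowel of *tikapo* is /o/ (a back vowel), it takes -a, giving *tikapoa*.
The last vowel of *jazbe* is /e/, which is a front vowel, so the suffix is -il, giving *jazbeil*.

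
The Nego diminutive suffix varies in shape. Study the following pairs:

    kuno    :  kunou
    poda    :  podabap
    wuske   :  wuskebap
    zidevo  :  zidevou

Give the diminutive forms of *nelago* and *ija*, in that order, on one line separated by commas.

Looking at the last vowel of each stem: -u when the last vowel of the stem is a rounded vowel (*kuno*, *zidevo*); -bap when the last vowel of the stem is an unrounded vowel (*poda*, *wuske*).
*nelago* — last vowel /o/ (a rounded vowel) → -u → *nelagou*.
Since the last vowel of *ija* is /a/ (an unrounded vowel), it takes -bap, giving *ijabap*.

nelagou, ijabap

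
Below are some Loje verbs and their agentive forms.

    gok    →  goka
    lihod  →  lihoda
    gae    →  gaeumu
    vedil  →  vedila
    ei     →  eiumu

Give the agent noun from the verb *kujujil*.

The suffix is conditioned by the final sound: -a when the stem ends in a consonant (*gok*, *lihod*, *vedil*); -umu when the stem ends in a vowel (*gae*, *ei*).
The final sound of *kujujil* is /l/, which is a consonant, so the suffix is -a, giving *kujujila*.

kujujila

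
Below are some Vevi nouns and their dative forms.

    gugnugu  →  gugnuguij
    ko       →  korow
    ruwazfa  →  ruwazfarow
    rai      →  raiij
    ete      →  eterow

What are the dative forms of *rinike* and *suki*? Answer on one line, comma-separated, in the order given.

rinikerow, sukiij

The alternation tracks the last vowel of the stem — -ij when the last vowel of the stem is a high vowel (*gugnugu*, *rai*); -row when the last vowel of the stem is a non-high vowel (*ko*, *ruwazfa*, *ete*).
The last vowel of *rinike* is /e/, which is a non-high vowel, so the suffix is -row, giving *rinikerow*.
The last vowel of *suki* is /i/, which is a high vowel, so the suffix is -ij, giving *sukiij*.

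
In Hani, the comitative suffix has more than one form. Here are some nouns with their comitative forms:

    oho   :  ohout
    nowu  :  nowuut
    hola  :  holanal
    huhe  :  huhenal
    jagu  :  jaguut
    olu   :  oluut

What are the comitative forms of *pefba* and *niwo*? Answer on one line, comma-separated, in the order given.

pefbanal, niwout

Looking at the last vowel of each stem: -ut when the last vowel of the stem is a rounded vowel (*oho*, *nowu*, *jagu*, *olu*); -nal when the last vowel of the stem is an unrounded vowel (*hola*, *huhe*).
The last vowel of *pefba* is /a/, which is an unrounded vowel, so the suffix is -nal, giving *pefbanal*.
*niwo*: last vowel = /o/, a rounded vowel → -ut → *niwout*.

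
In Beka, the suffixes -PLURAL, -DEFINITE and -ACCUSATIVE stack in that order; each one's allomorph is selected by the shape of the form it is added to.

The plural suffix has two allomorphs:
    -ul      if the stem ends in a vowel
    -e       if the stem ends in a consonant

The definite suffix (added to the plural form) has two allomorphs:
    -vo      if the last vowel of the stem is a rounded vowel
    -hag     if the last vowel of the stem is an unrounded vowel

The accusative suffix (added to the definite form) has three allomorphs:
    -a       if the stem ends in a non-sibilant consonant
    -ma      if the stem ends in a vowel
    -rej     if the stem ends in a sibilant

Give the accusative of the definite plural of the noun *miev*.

mievehaga

*miev*: final sound = /v/, a consonant → -e → *mieve*.
The plural form *mieve*: last vowel = /e/, an unrounded vowel → -hag → *mievehag*.
The final sound of the definite form *mievehag* is /g/, which is a non-sibilant consonant, so the accusative suffix is -a, giving *mievehaga*.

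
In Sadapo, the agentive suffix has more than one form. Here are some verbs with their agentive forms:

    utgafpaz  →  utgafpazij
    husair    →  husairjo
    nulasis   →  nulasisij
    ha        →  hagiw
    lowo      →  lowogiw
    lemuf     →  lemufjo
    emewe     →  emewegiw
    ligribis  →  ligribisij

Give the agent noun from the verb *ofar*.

Looking at the final sound of each stem: -ij when the stem ends in a sibilant (*utgafpaz*, *nulasis*, *ligribis*); -jo when the stem ends in a non-sibilant consonant (*husair*, *lemuf*); -giw when the stem ends in a vowel (*ha*, *lowo*, *emewe*).
Since the final sound of *ofar* is /r/ (a non-sibilant consonant), it takes -jo, giving *ofarjo*.

ofarjo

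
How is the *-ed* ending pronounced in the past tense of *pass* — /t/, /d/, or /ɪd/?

The stem *pass* ends in a voiceless consonant other than /t/.
The -ed suffix is realized as /ɪd/ after /t, d/; as /t/ after other voiceless consonants; and as /d/ after other voiced sounds.
So -ed on *pass* is pronounced /t/.

/t/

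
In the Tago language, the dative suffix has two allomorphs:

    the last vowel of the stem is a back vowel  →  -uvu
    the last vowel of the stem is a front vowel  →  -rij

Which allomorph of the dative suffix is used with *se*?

-rij

*se*: last vowel = /e/, a front vowel → -rij.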